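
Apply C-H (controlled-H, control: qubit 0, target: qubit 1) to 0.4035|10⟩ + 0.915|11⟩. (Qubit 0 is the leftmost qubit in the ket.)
0.9323|10⟩ - 0.3617|11⟩

C-H leaves the control-|0⟩ kets |00⟩, |01⟩ unchanged and applies H to qubit 1 on the control-|1⟩ pair (|10⟩, |11⟩).
H = [[1/√2, 1/√2], [1/√2, -1/√2]].
With a = amp(|10⟩) = 0.4035 and b = amp(|11⟩) = 0.915:
new amp(|10⟩) = (1/√2)·a + (1/√2)·b = 0.9323
new amp(|11⟩) = (1/√2)·a + (-1/√2)·b = -0.3617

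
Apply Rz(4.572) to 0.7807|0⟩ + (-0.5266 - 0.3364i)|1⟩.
(-0.512 - 0.5894i)|0⟩ + (0.5993 - 0.177i)|1⟩

Rz(4.572) = [[e^(−iθ/2), 0], [0, e^(iθ/2)]] with e^(±iθ/2) = cos(θ/2) ± i·sin(θ/2); θ = 4.572, cos(θ/2) ≈ -0.655771, sin(θ/2) ≈ 0.75496.
With a = amp(|0⟩) = 0.7807 and b = amp(|1⟩) = (-0.5266 - 0.3364i):
new amp(|0⟩) = (-0.655771 - 0.75496i)·a = (-0.512 - 0.5894i)
new amp(|1⟩) = (-0.655771 + 0.75496i)·b = (0.5993 - 0.177i)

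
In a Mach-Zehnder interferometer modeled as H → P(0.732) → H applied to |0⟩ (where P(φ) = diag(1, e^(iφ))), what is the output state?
(0.8719 + 0.3342i)|0⟩ + (0.1281 - 0.3342i)|1⟩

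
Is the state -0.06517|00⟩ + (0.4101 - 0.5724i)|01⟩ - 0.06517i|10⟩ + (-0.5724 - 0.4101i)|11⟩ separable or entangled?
Entangled

Writing the state as a|00⟩ + b|01⟩ + c|10⟩ + d|11⟩, it is a product state iff ad − bc = 0.
Here (a, b, c, d) = (-0.06517, (0.4101 - 0.5724i), -0.06517i, (-0.5724 - 0.4101i)): ad − bc = (-0.06517)(-0.5724 - 0.4101i) − (0.4101 - 0.5724i)(-0.06517i) = (0.07461 + 0.05345i) ≠ 0, so the state is entangled.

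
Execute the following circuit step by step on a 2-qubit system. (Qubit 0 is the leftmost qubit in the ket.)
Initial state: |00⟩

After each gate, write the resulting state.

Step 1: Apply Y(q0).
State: i|10⟩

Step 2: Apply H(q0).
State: (1/√2)i|00⟩ - (1/√2)i|10⟩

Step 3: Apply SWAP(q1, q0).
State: (1/√2)i|00⟩ - (1/√2)i|01⟩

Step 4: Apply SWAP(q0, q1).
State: (1/√2)i|00⟩ - (1/√2)i|10⟩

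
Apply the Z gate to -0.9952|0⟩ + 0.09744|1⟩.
-0.9952|0⟩ - 0.09744|1⟩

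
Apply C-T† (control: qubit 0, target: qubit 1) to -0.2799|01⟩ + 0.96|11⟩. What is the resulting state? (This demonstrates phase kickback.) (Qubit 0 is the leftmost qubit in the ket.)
-0.2799|01⟩ + (0.6788 - 0.6788i)|11⟩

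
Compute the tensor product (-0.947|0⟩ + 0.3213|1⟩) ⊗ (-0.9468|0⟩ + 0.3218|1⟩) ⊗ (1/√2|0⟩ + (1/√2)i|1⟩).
0.634|000⟩ + 0.634i|001⟩ - 0.2155|010⟩ - 0.2155i|011⟩ - 0.2151|100⟩ - 0.2151i|101⟩ + 0.07311|110⟩ + 0.07311i|111⟩

amp(|b₁b₂…⟩) = product of the factor amplitudes for bits b₁, b₂, …; only kets whose every factor amplitude is nonzero survive.
|000⟩: (-0.947)(-0.9468)(1/√2) = 0.634
|001⟩: (-0.947)(-0.9468)((1/√2)i) = 0.634i
|010⟩: (-0.947)(0.3218)(1/√2) = -0.2155
|011⟩: (-0.947)(0.3218)((1/√2)i) = -0.2155i
|100⟩: (0.3213)(-0.9468)(1/√2) = -0.2151
|101⟩: (0.3213)(-0.9468)((1/√2)i) = -0.2151i
|110⟩: (0.3213)(0.3218)(1/√2) = 0.07311
|111⟩: (0.3213)(0.3218)((1/√2)i) = 0.07311i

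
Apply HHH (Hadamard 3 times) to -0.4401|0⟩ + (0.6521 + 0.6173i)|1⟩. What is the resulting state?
(0.1499 + 0.4365i)|0⟩ + (-0.7723 - 0.4365i)|1⟩

H² = I, so H^3 = H: a single Hadamard. With (a, b) = (-0.4401, (0.6521 + 0.6173i)), H gives ((a + b)/√2, (a − b)/√2) = ((0.1499 + 0.4365i), (-0.7723 - 0.4365i)).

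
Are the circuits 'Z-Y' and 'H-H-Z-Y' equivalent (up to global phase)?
Yes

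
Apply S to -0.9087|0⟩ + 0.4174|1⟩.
-0.9087|0⟩ + 0.4174i|1⟩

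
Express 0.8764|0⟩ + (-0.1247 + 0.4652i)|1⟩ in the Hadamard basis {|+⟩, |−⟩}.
(0.5315 + 0.3289i)|+⟩ + (0.7079 - 0.3289i)|−⟩

With |ψ⟩ = α|0⟩ + β|1⟩, the Hadamard-basis coefficients are ⟨+|ψ⟩ = (α + β)/√2 and ⟨−|ψ⟩ = (α − β)/√2.
Here α = 0.8764, β = (-0.1247 + 0.4652i): (α + β)/√2 = (0.5315 + 0.3289i), (α − β)/√2 = (0.7079 - 0.3289i).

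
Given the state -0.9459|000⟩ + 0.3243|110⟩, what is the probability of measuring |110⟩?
0.1052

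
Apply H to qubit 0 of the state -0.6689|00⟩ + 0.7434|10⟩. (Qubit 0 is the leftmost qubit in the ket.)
0.05268|00⟩ - 0.9986|10⟩

H on qubit 0 mixes each pair of kets that differ only in qubit 0: amplitudes (a, b) of (|…0…⟩, |…1…⟩) become ((a + b)/√2, (a − b)/√2). Kets absent from the input have amplitude 0.
(|00⟩, |10⟩): (a, b) = (-0.6689, 0.7434) → (0.05268, -0.9986)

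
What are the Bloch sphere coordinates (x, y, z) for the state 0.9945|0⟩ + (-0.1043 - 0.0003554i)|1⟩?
(-0.2075, -0.0007069, 0.9782)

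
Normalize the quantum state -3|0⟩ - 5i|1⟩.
-0.5145|0⟩ - 0.8575i|1⟩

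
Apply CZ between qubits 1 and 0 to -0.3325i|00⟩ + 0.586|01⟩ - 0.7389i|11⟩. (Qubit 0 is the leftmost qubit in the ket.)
-0.3325i|00⟩ + 0.586|01⟩ + 0.7389i|11⟩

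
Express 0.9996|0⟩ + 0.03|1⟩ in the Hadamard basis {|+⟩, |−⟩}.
0.728|+⟩ + 0.6856|−⟩

With |ψ⟩ = α|0⟩ + β|1⟩, the Hadamard-basis coefficients are ⟨+|ψ⟩ = (α + β)/√2 and ⟨−|ψ⟩ = (α − β)/√2.
Here α = 0.9996, β = 0.03: (α + β)/√2 = 0.728, (α − β)/√2 = 0.6856.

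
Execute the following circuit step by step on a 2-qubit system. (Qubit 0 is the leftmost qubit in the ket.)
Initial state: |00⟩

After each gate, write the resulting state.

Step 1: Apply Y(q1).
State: i|01⟩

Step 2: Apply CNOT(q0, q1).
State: i|01⟩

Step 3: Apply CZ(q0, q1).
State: i|01⟩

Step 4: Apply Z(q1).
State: -i|01⟩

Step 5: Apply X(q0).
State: -i|11⟩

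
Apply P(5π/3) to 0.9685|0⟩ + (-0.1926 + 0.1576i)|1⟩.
0.9685|0⟩ + (0.04019 + 0.2456i)|1⟩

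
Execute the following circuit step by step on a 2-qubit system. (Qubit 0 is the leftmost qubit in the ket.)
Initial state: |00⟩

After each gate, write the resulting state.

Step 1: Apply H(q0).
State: 1/√2|00⟩ + 1/√2|10⟩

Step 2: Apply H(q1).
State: 1/2|00⟩ + 1/2|01⟩ + 1/2|10⟩ + 1/2|11⟩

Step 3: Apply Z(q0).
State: 1/2|00⟩ + 1/2|01⟩ - 1/2|10⟩ - 1/2|11⟩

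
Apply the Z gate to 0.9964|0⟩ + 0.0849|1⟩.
0.9964|0⟩ - 0.0849|1⟩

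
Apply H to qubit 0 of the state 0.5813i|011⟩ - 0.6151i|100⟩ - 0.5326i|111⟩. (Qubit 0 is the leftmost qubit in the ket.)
-0.4349i|000⟩ + 0.03444i|011⟩ + 0.4349i|100⟩ + 0.7876i|111⟩

H on qubit 0 mixes each pair of kets that differ only in qubit 0: amplitudes (a, b) of (|…0…⟩, |…1…⟩) become ((a + b)/√2, (a − b)/√2). Kets absent from the input have amplitude 0.
(|000⟩, |100⟩): (a, b) = (0, -0.6151i) → (-0.4349i, 0.4349i)
(|011⟩, |111⟩): (a, b) = (0.5813i, -0.5326i) → (0.03444i, 0.7876i)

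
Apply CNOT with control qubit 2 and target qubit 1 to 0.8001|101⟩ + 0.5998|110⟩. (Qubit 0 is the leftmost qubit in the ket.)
0.5998|110⟩ + 0.8001|111⟩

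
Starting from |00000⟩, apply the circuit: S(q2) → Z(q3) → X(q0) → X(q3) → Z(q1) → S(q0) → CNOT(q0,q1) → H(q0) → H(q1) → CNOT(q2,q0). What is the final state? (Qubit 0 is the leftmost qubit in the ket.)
(1/2)i|00010⟩ - (1/2)i|01010⟩ - (1/2)i|10010⟩ + (1/2)i|11010⟩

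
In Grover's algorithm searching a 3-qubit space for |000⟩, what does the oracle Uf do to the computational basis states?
Uf|x⟩ = -|x⟩ if x = 000, else |x⟩ (phase flip on target)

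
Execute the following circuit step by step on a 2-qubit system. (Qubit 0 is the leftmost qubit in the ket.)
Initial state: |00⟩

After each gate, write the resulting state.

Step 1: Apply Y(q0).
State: i|10⟩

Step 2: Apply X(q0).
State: i|00⟩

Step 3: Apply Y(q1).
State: -|01⟩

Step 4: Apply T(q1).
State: (-1/√2 - (1/√2)i)|01⟩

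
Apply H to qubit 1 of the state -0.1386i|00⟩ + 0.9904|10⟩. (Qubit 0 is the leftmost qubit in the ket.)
-0.098i|00⟩ - 0.098i|01⟩ + 0.7003|10⟩ + 0.7003|11⟩

H on qubit 1 mixes each pair of kets that differ only in qubit 1: amplitudes (a, b) of (|…0…⟩, |…1…⟩) become ((a + b)/√2, (a − b)/√2). Kets absent from the input have amplitude 0.
(|00⟩, |01⟩): (a, b) = (-0.1386i, 0) → (-0.098i, -0.098i)
(|10⟩, |11⟩): (a, b) = (0.9904, 0) → (0.7003, 0.7003)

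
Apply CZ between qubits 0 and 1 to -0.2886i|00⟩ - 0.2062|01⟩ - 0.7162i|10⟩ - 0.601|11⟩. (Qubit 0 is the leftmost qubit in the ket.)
-0.2886i|00⟩ - 0.2062|01⟩ - 0.7162i|10⟩ + 0.601|11⟩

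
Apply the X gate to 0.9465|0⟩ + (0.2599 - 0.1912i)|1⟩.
(0.2599 - 0.1912i)|0⟩ + 0.9465|1⟩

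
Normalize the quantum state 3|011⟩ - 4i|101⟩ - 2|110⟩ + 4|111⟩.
1/√5|011⟩ - 0.5963i|101⟩ - 0.2981|110⟩ + 0.5963|111⟩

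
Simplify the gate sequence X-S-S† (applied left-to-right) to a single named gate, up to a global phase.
X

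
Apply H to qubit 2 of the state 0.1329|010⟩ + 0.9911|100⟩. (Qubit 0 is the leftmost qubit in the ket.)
0.09397|010⟩ + 0.09397|011⟩ + 0.7008|100⟩ + 0.7008|101⟩

H on qubit 2 mixes each pair of kets that differ only in qubit 2: amplitudes (a, b) of (|…0…⟩, |…1…⟩) become ((a + b)/√2, (a − b)/√2). Kets absent from the input have amplitude 0.
(|010⟩, |011⟩): (a, b) = (0.1329, 0) → (0.09397, 0.09397)
(|100⟩, |101⟩): (a, b) = (0.9911, 0) → (0.7008, 0.7008)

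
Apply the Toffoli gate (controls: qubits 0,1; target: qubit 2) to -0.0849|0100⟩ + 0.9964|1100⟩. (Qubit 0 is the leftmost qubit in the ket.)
-0.0849|0100⟩ + 0.9964|1110⟩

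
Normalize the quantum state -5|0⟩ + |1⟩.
-0.9806|0⟩ + 0.1961|1⟩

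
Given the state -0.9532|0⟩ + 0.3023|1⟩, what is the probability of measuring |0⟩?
0.9086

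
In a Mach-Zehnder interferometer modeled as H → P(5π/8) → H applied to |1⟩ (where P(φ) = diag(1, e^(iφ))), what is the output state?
(0.6913 - 0.4619i)|0⟩ + (0.3087 + 0.4619i)|1⟩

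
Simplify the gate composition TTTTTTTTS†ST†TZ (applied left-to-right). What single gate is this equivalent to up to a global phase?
Z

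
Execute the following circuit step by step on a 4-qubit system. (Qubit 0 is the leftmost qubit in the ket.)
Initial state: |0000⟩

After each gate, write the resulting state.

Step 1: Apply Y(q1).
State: i|0100⟩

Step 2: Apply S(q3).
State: i|0100⟩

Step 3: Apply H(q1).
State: (1/√2)i|0000⟩ - (1/√2)i|0100⟩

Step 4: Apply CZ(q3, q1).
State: (1/√2)i|0000⟩ - (1/√2)i|0100⟩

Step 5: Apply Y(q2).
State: -1/√2|0010⟩ + 1/√2|0110⟩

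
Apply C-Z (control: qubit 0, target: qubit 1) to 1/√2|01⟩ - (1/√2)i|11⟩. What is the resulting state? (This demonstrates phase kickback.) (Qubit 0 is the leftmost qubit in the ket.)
1/√2|01⟩ + (1/√2)i|11⟩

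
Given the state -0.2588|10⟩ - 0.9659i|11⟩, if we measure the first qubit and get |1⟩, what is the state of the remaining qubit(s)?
-0.2588|0⟩ - 0.9659i|1⟩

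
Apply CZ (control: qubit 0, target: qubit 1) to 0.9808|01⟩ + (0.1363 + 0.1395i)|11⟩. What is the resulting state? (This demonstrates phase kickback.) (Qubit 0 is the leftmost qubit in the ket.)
0.9808|01⟩ + (-0.1363 - 0.1395i)|11⟩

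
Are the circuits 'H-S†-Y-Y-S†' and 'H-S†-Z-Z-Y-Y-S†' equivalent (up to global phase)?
Yes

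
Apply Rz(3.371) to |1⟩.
(-0.1145 + 0.9934i)|1⟩

Rz(3.371) = [[e^(−iθ/2), 0], [0, e^(iθ/2)]] with e^(±iθ/2) = cos(θ/2) ± i·sin(θ/2); θ = 3.371, cos(θ/2) ≈ -0.114452, sin(θ/2) ≈ 0.993429.
With a = amp(|0⟩) = 0 and b = amp(|1⟩) = 1:
new amp(|0⟩) = (-0.114452 - 0.993429i)·a = 0
new amp(|1⟩) = (-0.114452 + 0.993429i)·b = (-0.1145 + 0.9934i)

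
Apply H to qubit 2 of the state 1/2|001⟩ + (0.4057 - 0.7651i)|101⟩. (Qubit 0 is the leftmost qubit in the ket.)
1/√8|000⟩ - 1/√8|001⟩ + (0.2869 - 0.541i)|100⟩ + (-0.2869 + 0.541i)|101⟩

H on qubit 2 mixes each pair of kets that differ only in qubit 2: amplitudes (a, b) of (|…0…⟩, |…1…⟩) become ((a + b)/√2, (a − b)/√2). Kets absent from the input have amplitude 0.
(|000⟩, |001⟩): (a, b) = (0, 1/2) → (1/√8, -1/√8)
(|100⟩, |101⟩): (a, b) = (0, (0.4057 - 0.7651i)) → ((0.2869 - 0.541i), (-0.2869 + 0.541i))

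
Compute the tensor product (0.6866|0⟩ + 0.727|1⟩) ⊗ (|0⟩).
0.6866|00⟩ + 0.727|10⟩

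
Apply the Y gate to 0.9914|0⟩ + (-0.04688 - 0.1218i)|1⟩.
(-0.1218 + 0.04688i)|0⟩ + 0.9914i|1⟩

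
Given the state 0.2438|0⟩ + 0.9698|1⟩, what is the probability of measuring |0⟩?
0.05944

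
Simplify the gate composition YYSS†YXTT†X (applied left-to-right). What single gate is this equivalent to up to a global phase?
Y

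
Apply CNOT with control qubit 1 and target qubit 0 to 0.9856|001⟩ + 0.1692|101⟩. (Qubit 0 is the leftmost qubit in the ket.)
0.9856|001⟩ + 0.1692|101⟩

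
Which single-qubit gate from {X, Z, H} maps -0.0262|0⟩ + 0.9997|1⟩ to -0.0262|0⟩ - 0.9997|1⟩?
Z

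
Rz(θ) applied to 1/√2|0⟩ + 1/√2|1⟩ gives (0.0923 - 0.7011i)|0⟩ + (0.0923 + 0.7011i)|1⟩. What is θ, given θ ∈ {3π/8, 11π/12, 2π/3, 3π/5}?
11π/12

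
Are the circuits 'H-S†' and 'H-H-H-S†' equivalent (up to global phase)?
Yes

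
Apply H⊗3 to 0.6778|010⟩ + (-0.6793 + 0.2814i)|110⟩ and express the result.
(-0.0005303 + 0.09949i)|000⟩ + (-0.0005303 + 0.09949i)|001⟩ + (0.0005303 - 0.09949i)|010⟩ + (0.0005303 - 0.09949i)|011⟩ + (0.4798 - 0.09949i)|100⟩ + (0.4798 - 0.09949i)|101⟩ + (-0.4798 + 0.09949i)|110⟩ + (-0.4798 + 0.09949i)|111⟩

H⊗3 gives amp(|y⟩) = (1/2√2) Σ_x (−1)^(x·y) amp(|x⟩), where x·y is the number of positions in which both x and y have a 1.
|000⟩: (0.6778 + (-0.6793 + 0.2814i))/(2√2) = (-0.0005303 + 0.09949i)
|001⟩: (0.6778 + (-0.6793 + 0.2814i))/(2√2) = (-0.0005303 + 0.09949i)
|010⟩: (-0.6778 - (-0.6793 + 0.2814i))/(2√2) = (0.0005303 - 0.09949i)
|011⟩: (-0.6778 - (-0.6793 + 0.2814i))/(2√2) = (0.0005303 - 0.09949i)
|100⟩: (0.6778 - (-0.6793 + 0.2814i))/(2√2) = (0.4798 - 0.09949i)
|101⟩: (0.6778 - (-0.6793 + 0.2814i))/(2√2) = (0.4798 - 0.09949i)
|110⟩: (-0.6778 + (-0.6793 + 0.2814i))/(2√2) = (-0.4798 + 0.09949i)
|111⟩: (-0.6778 + (-0.6793 + 0.2814i))/(2√2) = (-0.4798 + 0.09949i)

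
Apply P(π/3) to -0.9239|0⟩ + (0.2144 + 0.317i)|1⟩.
-0.9239|0⟩ + (-0.1673 + 0.3442i)|1⟩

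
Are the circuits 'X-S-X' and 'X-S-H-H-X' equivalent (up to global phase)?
Yes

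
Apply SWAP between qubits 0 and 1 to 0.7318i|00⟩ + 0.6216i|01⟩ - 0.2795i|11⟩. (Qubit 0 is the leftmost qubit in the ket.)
0.7318i|00⟩ + 0.6216i|10⟩ - 0.2795i|11⟩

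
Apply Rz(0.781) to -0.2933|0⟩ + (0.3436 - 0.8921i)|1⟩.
(-0.2712 + 0.1116i)|0⟩ + (0.6573 - 0.6942i)|1⟩

Rz(0.781) = [[e^(−iθ/2), 0], [0, e^(iθ/2)]] with e^(±iθ/2) = cos(θ/2) ± i·sin(θ/2); θ = 0.781, cos(θ/2) ≈ 0.924719, sin(θ/2) ≈ 0.380651.
With a = amp(|0⟩) = -0.2933 and b = amp(|1⟩) = (0.3436 - 0.8921i):
new amp(|0⟩) = (0.924719 - 0.380651i)·a = (-0.2712 + 0.1116i)
new amp(|1⟩) = (0.924719 + 0.380651i)·b = (0.6573 - 0.6942i)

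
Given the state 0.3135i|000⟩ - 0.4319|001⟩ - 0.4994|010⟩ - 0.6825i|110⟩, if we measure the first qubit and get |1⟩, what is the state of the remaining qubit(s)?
-i|10⟩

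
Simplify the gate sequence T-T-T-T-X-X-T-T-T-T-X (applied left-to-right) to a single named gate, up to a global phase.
X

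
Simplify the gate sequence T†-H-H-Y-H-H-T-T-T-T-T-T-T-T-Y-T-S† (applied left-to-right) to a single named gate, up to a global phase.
S†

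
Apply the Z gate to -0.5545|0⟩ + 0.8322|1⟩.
-0.5545|0⟩ - 0.8322|1⟩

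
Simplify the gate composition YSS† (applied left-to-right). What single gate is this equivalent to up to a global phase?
Y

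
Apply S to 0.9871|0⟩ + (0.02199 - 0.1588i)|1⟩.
0.9871|0⟩ + (0.1588 + 0.02199i)|1⟩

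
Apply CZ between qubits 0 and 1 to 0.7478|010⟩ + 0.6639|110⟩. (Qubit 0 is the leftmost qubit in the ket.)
0.7478|010⟩ - 0.6639|110⟩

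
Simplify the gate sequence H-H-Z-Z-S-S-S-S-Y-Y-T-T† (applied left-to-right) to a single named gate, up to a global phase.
I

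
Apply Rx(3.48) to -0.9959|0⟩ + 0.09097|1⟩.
(0.1677 - 0.08967i)|0⟩ + (-0.01532 + 0.9817i)|1⟩

Rx(3.48) = [[cos(θ/2), −i·sin(θ/2)], [−i·sin(θ/2), cos(θ/2)]]; θ = 3.48, cos(θ/2) ≈ -0.168397, sin(θ/2) ≈ 0.985719.
With a = amp(|0⟩) = -0.9959 and b = amp(|1⟩) = 0.09097:
new amp(|0⟩) = (-0.168397)·a + (-0.985719i)·b = (0.1677 - 0.08967i)
new amp(|1⟩) = (-0.985719i)·a + (-0.168397)·b = (-0.01532 + 0.9817i)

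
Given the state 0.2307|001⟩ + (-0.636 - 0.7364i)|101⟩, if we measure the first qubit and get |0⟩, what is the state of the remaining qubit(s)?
|01⟩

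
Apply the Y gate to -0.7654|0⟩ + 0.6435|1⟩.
-0.6435i|0⟩ - 0.7654i|1⟩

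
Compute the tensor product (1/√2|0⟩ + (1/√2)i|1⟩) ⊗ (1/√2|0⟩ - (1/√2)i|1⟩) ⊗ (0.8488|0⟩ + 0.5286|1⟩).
0.4244|000⟩ + 0.2643|001⟩ - 0.4244i|010⟩ - 0.2643i|011⟩ + 0.4244i|100⟩ + 0.2643i|101⟩ + 0.4244|110⟩ + 0.2643|111⟩

amp(|b₁b₂…⟩) = product of the factor amplitudes for bits b₁, b₂, …; only kets whose every factor amplitude is nonzero survive.
|000⟩: (1/√2)(1/√2)(0.8488) = 0.4244
|001⟩: (1/√2)(1/√2)(0.5286) = 0.2643
|010⟩: (1/√2)(-(1/√2)i)(0.8488) = -0.4244i
|011⟩: (1/√2)(-(1/√2)i)(0.5286) = -0.2643i
|100⟩: ((1/√2)i)(1/√2)(0.8488) = 0.4244i
|101⟩: ((1/√2)i)(1/√2)(0.5286) = 0.2643i
|110⟩: ((1/√2)i)(-(1/√2)i)(0.8488) = 0.4244
|111⟩: ((1/√2)i)(-(1/√2)i)(0.5286) = 0.2643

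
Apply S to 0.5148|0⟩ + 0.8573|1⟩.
0.5148|0⟩ + 0.8573i|1⟩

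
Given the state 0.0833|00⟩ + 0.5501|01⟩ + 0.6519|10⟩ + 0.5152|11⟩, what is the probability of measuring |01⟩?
0.3026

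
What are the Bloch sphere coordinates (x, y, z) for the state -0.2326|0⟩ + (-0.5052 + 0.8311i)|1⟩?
(0.235, -0.3866, -0.8919)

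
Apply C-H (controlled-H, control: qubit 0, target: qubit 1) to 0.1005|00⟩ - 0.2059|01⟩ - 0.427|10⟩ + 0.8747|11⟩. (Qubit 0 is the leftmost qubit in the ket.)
0.1005|00⟩ - 0.2059|01⟩ + 0.3166|10⟩ - 0.9204|11⟩

C-H leaves the control-|0⟩ kets |00⟩, |01⟩ unchanged and applies H to qubit 1 on the control-|1⟩ pair (|10⟩, |11⟩).
H = [[1/√2, 1/√2], [1/√2, -1/√2]].
With a = amp(|10⟩) = -0.427 and b = amp(|11⟩) = 0.8747:
new amp(|10⟩) = (1/√2)·a + (1/√2)·b = 0.3166
new amp(|11⟩) = (1/√2)·a + (-1/√2)·b = -0.9204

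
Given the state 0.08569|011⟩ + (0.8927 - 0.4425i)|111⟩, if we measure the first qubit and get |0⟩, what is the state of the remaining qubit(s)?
|11⟩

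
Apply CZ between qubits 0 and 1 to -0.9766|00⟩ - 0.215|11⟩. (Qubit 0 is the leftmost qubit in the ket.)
-0.9766|00⟩ + 0.215|11⟩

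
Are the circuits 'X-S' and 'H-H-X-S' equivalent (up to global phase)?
Yes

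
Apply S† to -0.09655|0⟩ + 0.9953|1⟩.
-0.09655|0⟩ - 0.9953i|1⟩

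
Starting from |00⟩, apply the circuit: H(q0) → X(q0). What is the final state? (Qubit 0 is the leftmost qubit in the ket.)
1/√2|00⟩ + 1/√2|10⟩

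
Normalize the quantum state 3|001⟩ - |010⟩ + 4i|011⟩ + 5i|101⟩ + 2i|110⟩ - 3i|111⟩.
0.375|001⟩ - 0.125|010⟩ + (1/2)i|011⟩ + 0.625i|101⟩ + 0.25i|110⟩ - 0.375i|111⟩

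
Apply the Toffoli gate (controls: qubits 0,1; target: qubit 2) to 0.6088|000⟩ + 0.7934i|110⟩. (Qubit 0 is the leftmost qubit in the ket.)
0.6088|000⟩ + 0.7934i|111⟩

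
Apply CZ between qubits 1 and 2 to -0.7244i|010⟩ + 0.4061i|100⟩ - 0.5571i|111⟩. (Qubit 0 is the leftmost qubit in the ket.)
-0.7244i|010⟩ + 0.4061i|100⟩ + 0.5571i|111⟩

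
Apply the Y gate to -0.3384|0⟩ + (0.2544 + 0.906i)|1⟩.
(0.906 - 0.2544i)|0⟩ - 0.3384i|1⟩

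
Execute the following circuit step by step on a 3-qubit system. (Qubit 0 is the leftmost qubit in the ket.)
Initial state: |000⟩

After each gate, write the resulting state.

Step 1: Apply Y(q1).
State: i|010⟩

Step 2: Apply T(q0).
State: i|010⟩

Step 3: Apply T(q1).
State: (-1/√2 + (1/√2)i)|010⟩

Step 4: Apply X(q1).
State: (-1/√2 + (1/√2)i)|000⟩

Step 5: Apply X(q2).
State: (-1/√2 + (1/√2)i)|001⟩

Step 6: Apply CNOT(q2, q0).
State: (-1/√2 + (1/√2)i)|101⟩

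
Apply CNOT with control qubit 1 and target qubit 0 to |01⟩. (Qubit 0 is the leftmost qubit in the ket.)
|11⟩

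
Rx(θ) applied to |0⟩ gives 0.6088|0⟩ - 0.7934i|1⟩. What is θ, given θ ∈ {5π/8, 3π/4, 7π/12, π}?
7π/12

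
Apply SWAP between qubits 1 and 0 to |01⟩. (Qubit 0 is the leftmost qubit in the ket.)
|10⟩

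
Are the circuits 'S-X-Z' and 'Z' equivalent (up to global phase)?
No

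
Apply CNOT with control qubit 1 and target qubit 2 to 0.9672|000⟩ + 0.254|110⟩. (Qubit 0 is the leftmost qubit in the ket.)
0.9672|000⟩ + 0.254|111⟩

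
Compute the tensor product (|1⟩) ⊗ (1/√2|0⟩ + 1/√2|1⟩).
1/√2|10⟩ + 1/√2|11⟩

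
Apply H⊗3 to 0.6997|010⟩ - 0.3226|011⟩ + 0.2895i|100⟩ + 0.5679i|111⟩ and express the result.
(0.1333 + 0.3031i)|000⟩ + (0.3614 - 0.09843i)|001⟩ + (-0.1333 - 0.09843i)|010⟩ + (-0.3614 + 0.3031i)|011⟩ + (0.1333 - 0.3031i)|100⟩ + (0.3614 + 0.09843i)|101⟩ + (-0.1333 + 0.09843i)|110⟩ + (-0.3614 - 0.3031i)|111⟩

H⊗3 gives amp(|y⟩) = (1/2√2) Σ_x (−1)^(x·y) amp(|x⟩), where x·y is the number of positions in which both x and y have a 1.
|000⟩: (0.6997 - 0.3226 + 0.2895i + 0.5679i)/(2√2) = (0.1333 + 0.3031i)
|001⟩: (0.6997 + 0.3226 + 0.2895i - 0.5679i)/(2√2) = (0.3614 - 0.09843i)
|010⟩: (-0.6997 + 0.3226 + 0.2895i - 0.5679i)/(2√2) = (-0.1333 - 0.09843i)
|011⟩: (-0.6997 - 0.3226 + 0.2895i + 0.5679i)/(2√2) = (-0.3614 + 0.3031i)
|100⟩: (0.6997 - 0.3226 - 0.2895i - 0.5679i)/(2√2) = (0.1333 - 0.3031i)
|101⟩: (0.6997 + 0.3226 - 0.2895i + 0.5679i)/(2√2) = (0.3614 + 0.09843i)
|110⟩: (-0.6997 + 0.3226 - 0.2895i + 0.5679i)/(2√2) = (-0.1333 + 0.09843i)
|111⟩: (-0.6997 - 0.3226 - 0.2895i - 0.5679i)/(2√2) = (-0.3614 - 0.3031i)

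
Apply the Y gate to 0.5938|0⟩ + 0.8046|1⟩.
-0.8046i|0⟩ + 0.5938i|1⟩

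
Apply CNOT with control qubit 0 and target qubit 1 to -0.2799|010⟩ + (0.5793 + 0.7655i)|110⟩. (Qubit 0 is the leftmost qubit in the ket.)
-0.2799|010⟩ + (0.5793 + 0.7655i)|100⟩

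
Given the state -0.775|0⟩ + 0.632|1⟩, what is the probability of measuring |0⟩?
0.6006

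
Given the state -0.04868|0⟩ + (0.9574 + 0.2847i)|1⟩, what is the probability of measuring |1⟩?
0.9977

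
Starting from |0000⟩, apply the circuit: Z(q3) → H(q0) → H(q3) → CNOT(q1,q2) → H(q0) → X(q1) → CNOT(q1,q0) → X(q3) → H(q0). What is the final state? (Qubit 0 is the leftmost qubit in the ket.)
1/2|0100⟩ + 1/2|0101⟩ - 1/2|1100⟩ - 1/2|1101⟩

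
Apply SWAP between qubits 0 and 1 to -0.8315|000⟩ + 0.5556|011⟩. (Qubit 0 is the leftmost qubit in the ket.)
-0.8315|000⟩ + 0.5556|101⟩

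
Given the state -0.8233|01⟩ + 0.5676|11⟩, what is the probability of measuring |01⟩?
0.6778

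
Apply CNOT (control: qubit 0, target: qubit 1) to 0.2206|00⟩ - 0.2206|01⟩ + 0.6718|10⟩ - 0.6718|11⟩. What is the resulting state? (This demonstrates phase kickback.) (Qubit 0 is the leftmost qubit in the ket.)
0.2206|00⟩ - 0.2206|01⟩ - 0.6718|10⟩ + 0.6718|11⟩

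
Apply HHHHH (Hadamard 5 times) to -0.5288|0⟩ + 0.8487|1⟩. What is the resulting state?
0.2262|0⟩ - 0.974|1⟩

H² = I, so H^5 = H: a single Hadamard. With (a, b) = (-0.5288, 0.8487), H gives ((a + b)/√2, (a − b)/√2) = (0.2262, -0.974).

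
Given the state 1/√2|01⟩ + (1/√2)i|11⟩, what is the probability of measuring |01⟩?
1/2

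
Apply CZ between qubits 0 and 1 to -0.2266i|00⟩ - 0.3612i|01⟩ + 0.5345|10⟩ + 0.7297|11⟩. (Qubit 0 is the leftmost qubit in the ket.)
-0.2266i|00⟩ - 0.3612i|01⟩ + 0.5345|10⟩ - 0.7297|11⟩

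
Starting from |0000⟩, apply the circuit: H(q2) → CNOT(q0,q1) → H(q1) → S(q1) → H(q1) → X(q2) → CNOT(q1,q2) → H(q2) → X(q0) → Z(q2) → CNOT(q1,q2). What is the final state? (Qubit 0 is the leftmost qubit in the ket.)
(1/2 + (1/2)i)|1000⟩ + (1/2 - (1/2)i)|1110⟩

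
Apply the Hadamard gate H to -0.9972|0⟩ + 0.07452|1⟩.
-0.6524|0⟩ - 0.7578|1⟩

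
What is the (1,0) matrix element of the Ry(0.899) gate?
0.4345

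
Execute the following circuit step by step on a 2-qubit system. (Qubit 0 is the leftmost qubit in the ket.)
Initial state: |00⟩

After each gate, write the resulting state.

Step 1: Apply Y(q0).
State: i|10⟩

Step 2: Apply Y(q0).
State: |00⟩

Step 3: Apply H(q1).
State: 1/√2|00⟩ + 1/√2|01⟩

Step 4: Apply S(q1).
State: 1/√2|00⟩ + (1/√2)i|01⟩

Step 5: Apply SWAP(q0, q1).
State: 1/√2|00⟩ + (1/√2)i|10⟩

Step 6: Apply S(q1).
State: 1/√2|00⟩ + (1/√2)i|10⟩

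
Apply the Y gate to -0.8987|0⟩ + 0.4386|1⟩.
-0.4386i|0⟩ - 0.8987i|1⟩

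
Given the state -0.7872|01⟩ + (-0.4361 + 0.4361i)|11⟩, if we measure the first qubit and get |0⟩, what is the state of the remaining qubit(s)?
-|1⟩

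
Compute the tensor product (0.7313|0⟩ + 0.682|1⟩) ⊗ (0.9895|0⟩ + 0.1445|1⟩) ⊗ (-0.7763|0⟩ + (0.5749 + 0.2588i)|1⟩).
-0.5617|000⟩ + (0.416 + 0.1873i)|001⟩ - 0.08203|010⟩ + (0.06075 + 0.02735i)|011⟩ - 0.5239|100⟩ + (0.388 + 0.1746i)|101⟩ - 0.0765|110⟩ + (0.05666 + 0.0255i)|111⟩

amp(|b₁b₂…⟩) = product of the factor amplitudes for bits b₁, b₂, …; only kets whose every factor amplitude is nonzero survive.
|000⟩: (0.7313)(0.9895)(-0.7763) = -0.5617
|001⟩: (0.7313)(0.9895)(0.5749 + 0.2588i) = (0.416 + 0.1873i)
|010⟩: (0.7313)(0.1445)(-0.7763) = -0.08203
|011⟩: (0.7313)(0.1445)(0.5749 + 0.2588i) = (0.06075 + 0.02735i)
|100⟩: (0.682)(0.9895)(-0.7763) = -0.5239
|101⟩: (0.682)(0.9895)(0.5749 + 0.2588i) = (0.388 + 0.1746i)
|110⟩: (0.682)(0.1445)(-0.7763) = -0.0765
|111⟩: (0.682)(0.1445)(0.5749 + 0.2588i) = (0.05666 + 0.0255i)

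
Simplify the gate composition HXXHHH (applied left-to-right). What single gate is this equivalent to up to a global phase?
I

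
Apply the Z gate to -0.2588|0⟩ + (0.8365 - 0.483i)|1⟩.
-0.2588|0⟩ + (-0.8365 + 0.483i)|1⟩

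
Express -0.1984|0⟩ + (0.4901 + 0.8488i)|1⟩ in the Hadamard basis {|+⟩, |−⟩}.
(0.2063 + 0.6002i)|+⟩ + (-0.4868 - 0.6002i)|−⟩

With |ψ⟩ = α|0⟩ + β|1⟩, the Hadamard-basis coefficients are ⟨+|ψ⟩ = (α + β)/√2 and ⟨−|ψ⟩ = (α − β)/√2.
Here α = -0.1984, β = (0.4901 + 0.8488i): (α + β)/√2 = (0.2063 + 0.6002i), (α − β)/√2 = (-0.4868 - 0.6002i).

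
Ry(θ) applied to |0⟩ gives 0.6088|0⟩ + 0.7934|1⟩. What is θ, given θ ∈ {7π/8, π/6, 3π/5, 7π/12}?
7π/12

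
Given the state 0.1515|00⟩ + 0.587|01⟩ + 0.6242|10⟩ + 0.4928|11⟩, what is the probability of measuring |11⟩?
0.2429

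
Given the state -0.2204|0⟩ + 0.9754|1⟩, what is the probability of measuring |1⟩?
0.9514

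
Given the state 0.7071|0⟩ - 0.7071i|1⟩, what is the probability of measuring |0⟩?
0.5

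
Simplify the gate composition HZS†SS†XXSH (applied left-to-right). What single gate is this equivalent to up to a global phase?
X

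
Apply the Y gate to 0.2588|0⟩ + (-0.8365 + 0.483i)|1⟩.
(0.483 + 0.8365i)|0⟩ + 0.2588i|1⟩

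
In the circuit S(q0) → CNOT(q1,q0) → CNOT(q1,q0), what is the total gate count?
3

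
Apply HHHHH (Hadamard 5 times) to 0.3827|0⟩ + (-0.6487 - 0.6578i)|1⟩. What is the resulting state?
(-0.1881 - 0.4651i)|0⟩ + (0.7293 + 0.4651i)|1⟩

H² = I, so H^5 = H: a single Hadamard. With (a, b) = (0.3827, (-0.6487 - 0.6578i)), H gives ((a + b)/√2, (a − b)/√2) = ((-0.1881 - 0.4651i), (0.7293 + 0.4651i)).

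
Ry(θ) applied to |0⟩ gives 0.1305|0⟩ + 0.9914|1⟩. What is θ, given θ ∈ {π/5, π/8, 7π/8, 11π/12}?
11π/12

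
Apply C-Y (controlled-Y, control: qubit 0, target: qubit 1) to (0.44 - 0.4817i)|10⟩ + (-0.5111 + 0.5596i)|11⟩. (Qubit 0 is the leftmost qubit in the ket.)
(0.5596 + 0.5111i)|10⟩ + (0.4817 + 0.44i)|11⟩

C-Y leaves the control-|0⟩ kets |00⟩, |01⟩ unchanged and applies Y to qubit 1 on the control-|1⟩ pair (|10⟩, |11⟩).
Y = [[0, -i], [i, 0]].
With a = amp(|10⟩) = (0.44 - 0.4817i) and b = amp(|11⟩) = (-0.5111 + 0.5596i):
new amp(|10⟩) = (-i)·b = (0.5596 + 0.5111i)
new amp(|11⟩) = (i)·a = (0.4817 + 0.44i)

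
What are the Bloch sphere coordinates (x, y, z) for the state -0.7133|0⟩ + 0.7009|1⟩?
(-0.9999, 0, 0.01754)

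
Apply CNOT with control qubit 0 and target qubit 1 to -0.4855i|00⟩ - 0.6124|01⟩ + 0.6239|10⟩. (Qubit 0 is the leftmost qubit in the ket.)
-0.4855i|00⟩ - 0.6124|01⟩ + 0.6239|11⟩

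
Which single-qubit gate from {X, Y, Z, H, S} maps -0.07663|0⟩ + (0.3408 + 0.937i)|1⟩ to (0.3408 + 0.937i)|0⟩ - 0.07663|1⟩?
X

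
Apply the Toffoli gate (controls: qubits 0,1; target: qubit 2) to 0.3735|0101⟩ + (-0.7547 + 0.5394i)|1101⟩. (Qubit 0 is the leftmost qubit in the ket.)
0.3735|0101⟩ + (-0.7547 + 0.5394i)|1111⟩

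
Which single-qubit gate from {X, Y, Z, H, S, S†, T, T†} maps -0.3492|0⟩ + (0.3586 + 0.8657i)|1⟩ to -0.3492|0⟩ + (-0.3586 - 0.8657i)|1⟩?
Z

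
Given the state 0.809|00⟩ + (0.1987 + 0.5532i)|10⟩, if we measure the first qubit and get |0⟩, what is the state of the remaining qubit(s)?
|0⟩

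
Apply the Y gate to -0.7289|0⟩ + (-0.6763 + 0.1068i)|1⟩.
(0.1068 + 0.6763i)|0⟩ - 0.7289i|1⟩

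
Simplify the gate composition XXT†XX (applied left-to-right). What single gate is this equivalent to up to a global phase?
T†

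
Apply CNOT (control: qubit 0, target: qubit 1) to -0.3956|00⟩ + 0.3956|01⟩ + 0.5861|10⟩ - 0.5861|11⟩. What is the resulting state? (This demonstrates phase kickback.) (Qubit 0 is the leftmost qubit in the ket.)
-0.3956|00⟩ + 0.3956|01⟩ - 0.5861|10⟩ + 0.5861|11⟩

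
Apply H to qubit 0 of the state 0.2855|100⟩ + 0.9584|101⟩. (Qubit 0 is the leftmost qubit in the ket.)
0.2019|000⟩ + 0.6777|001⟩ - 0.2019|100⟩ - 0.6777|101⟩

H on qubit 0 mixes each pair of kets that differ only in qubit 0: amplitudes (a, b) of (|…0…⟩, |…1…⟩) become ((a + b)/√2, (a − b)/√2). Kets absent from the input have amplitude 0.
(|000⟩, |100⟩): (a, b) = (0, 0.2855) → (0.2019, -0.2019)
(|001⟩, |101⟩): (a, b) = (0, 0.9584) → (0.6777, -0.6777)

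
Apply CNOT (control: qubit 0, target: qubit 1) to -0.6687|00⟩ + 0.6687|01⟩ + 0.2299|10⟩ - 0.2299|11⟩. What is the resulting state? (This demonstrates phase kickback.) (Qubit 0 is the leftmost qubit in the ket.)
-0.6687|00⟩ + 0.6687|01⟩ - 0.2299|10⟩ + 0.2299|11⟩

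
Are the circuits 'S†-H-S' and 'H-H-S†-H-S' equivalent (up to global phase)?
Yes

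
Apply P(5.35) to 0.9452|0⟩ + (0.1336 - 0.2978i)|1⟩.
0.9452|0⟩ + (-0.1598 - 0.2846i)|1⟩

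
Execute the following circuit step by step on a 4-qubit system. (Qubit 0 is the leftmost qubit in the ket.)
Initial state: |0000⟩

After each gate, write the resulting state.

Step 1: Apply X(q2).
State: |0010⟩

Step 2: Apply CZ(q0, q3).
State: |0010⟩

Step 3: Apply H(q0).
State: 1/√2|0010⟩ + 1/√2|1010⟩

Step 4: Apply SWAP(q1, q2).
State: 1/√2|0100⟩ + 1/√2|1100⟩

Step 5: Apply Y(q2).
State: (1/√2)i|0110⟩ + (1/√2)i|1110⟩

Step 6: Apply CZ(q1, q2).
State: -(1/√2)i|0110⟩ - (1/√2)i|1110⟩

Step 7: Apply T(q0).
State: -(1/√2)i|0110⟩ + (1/2 - (1/2)i)|1110⟩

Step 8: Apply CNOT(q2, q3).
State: -(1/√2)i|0111⟩ + (1/2 - (1/2)i)|1111⟩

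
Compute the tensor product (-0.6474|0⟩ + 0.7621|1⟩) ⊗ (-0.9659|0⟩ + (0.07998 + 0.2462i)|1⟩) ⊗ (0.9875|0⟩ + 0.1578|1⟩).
0.6175|000⟩ + 0.09868|001⟩ + (-0.05113 - 0.1574i)|010⟩ + (-0.008171 - 0.02515i)|011⟩ - 0.7269|100⟩ - 0.1162|101⟩ + (0.06019 + 0.1853i)|110⟩ + (0.009618 + 0.02961i)|111⟩

amp(|b₁b₂…⟩) = product of the factor amplitudes for bits b₁, b₂, …; only kets whose every factor amplitude is nonzero survive.
|000⟩: (-0.6474)(-0.9659)(0.9875) = 0.6175
|001⟩: (-0.6474)(-0.9659)(0.1578) = 0.09868
|010⟩: (-0.6474)(0.07998 + 0.2462i)(0.9875) = (-0.05113 - 0.1574i)
|011⟩: (-0.6474)(0.07998 + 0.2462i)(0.1578) = (-0.008171 - 0.02515i)
|100⟩: (0.7621)(-0.9659)(0.9875) = -0.7269
|101⟩: (0.7621)(-0.9659)(0.1578) = -0.1162
|110⟩: (0.7621)(0.07998 + 0.2462i)(0.9875) = (0.06019 + 0.1853i)
|111⟩: (0.7621)(0.07998 + 0.2462i)(0.1578) = (0.009618 + 0.02961i)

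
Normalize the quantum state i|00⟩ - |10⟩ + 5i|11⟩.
0.1925i|00⟩ - 0.1925|10⟩ + 0.9623i|11⟩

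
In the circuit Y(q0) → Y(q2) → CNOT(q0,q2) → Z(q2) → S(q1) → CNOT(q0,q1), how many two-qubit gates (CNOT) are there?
2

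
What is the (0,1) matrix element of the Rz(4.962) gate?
0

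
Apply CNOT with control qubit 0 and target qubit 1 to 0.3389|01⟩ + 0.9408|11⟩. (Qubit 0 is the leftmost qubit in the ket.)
0.3389|01⟩ + 0.9408|10⟩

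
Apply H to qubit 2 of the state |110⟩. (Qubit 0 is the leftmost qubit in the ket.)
1/√2|110⟩ + 1/√2|111⟩

H on qubit 2 mixes each pair of kets that differ only in qubit 2: amplitudes (a, b) of (|…0…⟩, |…1…⟩) become ((a + b)/√2, (a − b)/√2). Kets absent from the input have amplitude 0.
(|110⟩, |111⟩): (a, b) = (1, 0) → (1/√2, 1/√2)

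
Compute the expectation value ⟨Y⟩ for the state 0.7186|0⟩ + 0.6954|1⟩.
0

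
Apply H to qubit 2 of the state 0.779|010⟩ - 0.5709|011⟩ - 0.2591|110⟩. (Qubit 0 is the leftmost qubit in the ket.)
0.1471|010⟩ + 0.9545|011⟩ - 0.1832|110⟩ - 0.1832|111⟩

H on qubit 2 mixes each pair of kets that differ only in qubit 2: amplitudes (a, b) of (|…0…⟩, |…1…⟩) become ((a + b)/√2, (a − b)/√2). Kets absent from the input have amplitude 0.
(|010⟩, |011⟩): (a, b) = (0.779, -0.5709) → (0.1471, 0.9545)
(|110⟩, |111⟩): (a, b) = (-0.2591, 0) → (-0.1832, -0.1832)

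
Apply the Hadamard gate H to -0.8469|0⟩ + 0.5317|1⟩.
-0.2229|0⟩ - 0.9748|1⟩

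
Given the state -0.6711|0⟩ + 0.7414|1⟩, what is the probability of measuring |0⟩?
0.4504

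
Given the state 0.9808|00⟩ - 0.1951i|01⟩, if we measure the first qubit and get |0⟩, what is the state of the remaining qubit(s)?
0.9808|0⟩ - 0.1951i|1⟩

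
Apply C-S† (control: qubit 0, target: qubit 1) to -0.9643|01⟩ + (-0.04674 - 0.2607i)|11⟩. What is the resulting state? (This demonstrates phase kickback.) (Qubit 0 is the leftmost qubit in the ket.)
-0.9643|01⟩ + (-0.2607 + 0.04674i)|11⟩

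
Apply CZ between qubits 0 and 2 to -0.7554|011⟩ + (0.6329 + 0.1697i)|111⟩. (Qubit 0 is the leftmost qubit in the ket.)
-0.7554|011⟩ + (-0.6329 - 0.1697i)|111⟩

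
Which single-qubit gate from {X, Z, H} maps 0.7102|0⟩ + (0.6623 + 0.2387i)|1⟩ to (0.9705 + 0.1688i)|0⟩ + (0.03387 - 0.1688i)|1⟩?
H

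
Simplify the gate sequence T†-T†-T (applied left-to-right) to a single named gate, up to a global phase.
T†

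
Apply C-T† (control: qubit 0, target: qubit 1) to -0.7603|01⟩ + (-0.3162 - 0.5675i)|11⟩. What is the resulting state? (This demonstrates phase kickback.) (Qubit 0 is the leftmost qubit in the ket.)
-0.7603|01⟩ + (-0.6249 - 0.1777i)|11⟩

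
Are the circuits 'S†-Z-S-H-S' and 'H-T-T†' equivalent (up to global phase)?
No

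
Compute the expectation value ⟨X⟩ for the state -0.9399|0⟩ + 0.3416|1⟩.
-0.6421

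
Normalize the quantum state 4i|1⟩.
i|1⟩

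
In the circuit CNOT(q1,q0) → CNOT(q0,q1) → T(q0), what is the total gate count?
3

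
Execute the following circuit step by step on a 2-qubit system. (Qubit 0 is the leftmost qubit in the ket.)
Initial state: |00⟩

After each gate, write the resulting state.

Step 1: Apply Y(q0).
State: i|10⟩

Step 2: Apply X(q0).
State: i|00⟩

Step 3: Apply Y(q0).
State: -|10⟩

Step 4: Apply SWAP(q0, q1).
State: -|01⟩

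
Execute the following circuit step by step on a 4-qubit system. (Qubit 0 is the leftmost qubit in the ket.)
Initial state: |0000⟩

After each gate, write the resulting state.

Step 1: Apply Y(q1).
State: i|0100⟩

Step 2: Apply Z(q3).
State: i|0100⟩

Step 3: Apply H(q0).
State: (1/√2)i|0100⟩ + (1/√2)i|1100⟩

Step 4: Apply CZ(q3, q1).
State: (1/√2)i|0100⟩ + (1/√2)i|1100⟩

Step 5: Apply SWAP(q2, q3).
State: (1/√2)i|0100⟩ + (1/√2)i|1100⟩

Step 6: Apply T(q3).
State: (1/√2)i|0100⟩ + (1/√2)i|1100⟩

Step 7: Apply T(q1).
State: (-1/2 + (1/2)i)|0100⟩ + (-1/2 + (1/2)i)|1100⟩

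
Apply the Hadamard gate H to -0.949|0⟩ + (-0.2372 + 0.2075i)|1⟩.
(-0.8388 + 0.1467i)|0⟩ + (-0.5033 - 0.1467i)|1⟩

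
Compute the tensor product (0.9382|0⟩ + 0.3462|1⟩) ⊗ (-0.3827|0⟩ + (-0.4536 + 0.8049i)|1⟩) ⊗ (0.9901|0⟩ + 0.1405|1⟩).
-0.3555|000⟩ - 0.05045|001⟩ + (-0.4214 + 0.7477i)|010⟩ + (-0.05979 + 0.1061i)|011⟩ - 0.1312|100⟩ - 0.01861|101⟩ + (-0.1555 + 0.2759i)|110⟩ + (-0.02206 + 0.03915i)|111⟩

amp(|b₁b₂…⟩) = product of the factor amplitudes for bits b₁, b₂, …; only kets whose every factor amplitude is nonzero survive.
|000⟩: (0.9382)(-0.3827)(0.9901) = -0.3555
|001⟩: (0.9382)(-0.3827)(0.1405) = -0.05045
|010⟩: (0.9382)(-0.4536 + 0.8049i)(0.9901) = (-0.4214 + 0.7477i)
|011⟩: (0.9382)(-0.4536 + 0.8049i)(0.1405) = (-0.05979 + 0.1061i)
|100⟩: (0.3462)(-0.3827)(0.9901) = -0.1312
|101⟩: (0.3462)(-0.3827)(0.1405) = -0.01861
|110⟩: (0.3462)(-0.4536 + 0.8049i)(0.9901) = (-0.1555 + 0.2759i)
|111⟩: (0.3462)(-0.4536 + 0.8049i)(0.1405) = (-0.02206 + 0.03915i)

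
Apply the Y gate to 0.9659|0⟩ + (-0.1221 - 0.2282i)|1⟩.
(-0.2282 + 0.1221i)|0⟩ + 0.9659i|1⟩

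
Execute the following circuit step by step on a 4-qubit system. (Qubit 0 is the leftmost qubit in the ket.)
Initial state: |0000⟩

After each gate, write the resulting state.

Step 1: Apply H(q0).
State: 1/√2|0000⟩ + 1/√2|1000⟩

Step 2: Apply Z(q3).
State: 1/√2|0000⟩ + 1/√2|1000⟩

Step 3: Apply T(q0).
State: 1/√2|0000⟩ + (1/2 + (1/2)i)|1000⟩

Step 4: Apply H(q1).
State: 1/2|0000⟩ + 1/2|0100⟩ + (1/√8 + (1/√8)i)|1000⟩ + (1/√8 + (1/√8)i)|1100⟩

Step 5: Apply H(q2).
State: 1/√8|0000⟩ + 1/√8|0010⟩ + 1/√8|0100⟩ + 1/√8|0110⟩ + (0.25 + 0.25i)|1000⟩ + (0.25 + 0.25i)|1010⟩ + (0.25 + 0.25i)|1100⟩ + (0.25 + 0.25i)|1110⟩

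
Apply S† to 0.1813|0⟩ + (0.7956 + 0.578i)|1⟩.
0.1813|0⟩ + (0.578 - 0.7956i)|1⟩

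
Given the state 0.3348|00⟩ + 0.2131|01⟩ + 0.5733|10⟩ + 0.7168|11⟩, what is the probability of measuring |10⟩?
0.3287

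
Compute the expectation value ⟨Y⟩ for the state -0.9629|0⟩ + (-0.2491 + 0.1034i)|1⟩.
-0.1991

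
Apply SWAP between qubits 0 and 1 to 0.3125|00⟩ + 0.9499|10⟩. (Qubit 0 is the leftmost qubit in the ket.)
0.3125|00⟩ + 0.9499|01⟩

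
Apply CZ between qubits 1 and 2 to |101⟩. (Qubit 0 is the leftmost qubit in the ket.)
|101⟩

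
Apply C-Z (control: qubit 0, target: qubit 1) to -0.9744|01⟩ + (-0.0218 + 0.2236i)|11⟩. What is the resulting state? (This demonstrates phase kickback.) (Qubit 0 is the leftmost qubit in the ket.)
-0.9744|01⟩ + (0.0218 - 0.2236i)|11⟩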